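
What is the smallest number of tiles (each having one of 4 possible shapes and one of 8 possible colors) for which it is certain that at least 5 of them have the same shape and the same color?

There are 4 × 8 = 32 (shape, color) combinations acting as pigeonholes.
With 32 × 4 = 128 tiles we could place exactly 4 in each, with no (shape, color) pair reaching 5.
One more forces some (shape, color) pair to hold 5, so 128 + 1 = 129.

129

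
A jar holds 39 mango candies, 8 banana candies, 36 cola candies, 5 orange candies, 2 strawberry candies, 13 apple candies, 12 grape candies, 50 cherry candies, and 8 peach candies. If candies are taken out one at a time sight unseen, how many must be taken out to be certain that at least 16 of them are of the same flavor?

Treat the 9 flavors as pigeonholes.
In the worst case we take at most 15 of each flavor, but all 8 banana, all 5 orange, all 2 strawberry, all 13 apple, all 12 grape, and all 8 peach (fewer than 15), giving 15 + 8 + 15 + 5 + 2 + 13 + 12 + 15 + 8 = 93.
One more candy then forces some flavor to 16, so 93 + 1 = 94.

94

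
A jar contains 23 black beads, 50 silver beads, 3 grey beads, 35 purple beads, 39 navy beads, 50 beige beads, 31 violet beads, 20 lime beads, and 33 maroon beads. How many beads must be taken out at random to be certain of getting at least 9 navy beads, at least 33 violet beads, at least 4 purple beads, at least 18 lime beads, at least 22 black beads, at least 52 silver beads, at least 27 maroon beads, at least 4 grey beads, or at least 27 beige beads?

The worst case stops just short of every target: 21 black, all 50 silver, 3 grey, 3 purple, 8 navy, 26 beige, all 31 violet, 17 lime, 26 maroon — 21 + 50 + 3 + 3 + 8 + 26 + 31 + 17 + 26 = 185 beads.
One more bead must push some color to its target, so 185 + 1 = 186.

186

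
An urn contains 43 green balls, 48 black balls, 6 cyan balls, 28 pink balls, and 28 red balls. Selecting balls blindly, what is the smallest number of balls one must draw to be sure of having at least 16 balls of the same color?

67

In the worst case we take at most 15 of each color, but all 6 cyan (fewer than 15), giving 15 + 15 + 6 + 15 + 15 = 66.
One more ball then forces some color to 16, so 66 + 1 = 67.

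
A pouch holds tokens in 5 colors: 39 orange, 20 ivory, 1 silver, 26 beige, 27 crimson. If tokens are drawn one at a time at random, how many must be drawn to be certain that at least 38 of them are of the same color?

Treat the 5 colors as pigeonholes.
In the worst case we take at most 37 of each color, but all 20 ivory, all 1 silver, all 26 beige, and all 27 crimson (fewer than 37), giving 37 + 20 + 1 + 26 + 27 = 111.
One more token then forces some color to 38, so 111 + 1 = 112.

112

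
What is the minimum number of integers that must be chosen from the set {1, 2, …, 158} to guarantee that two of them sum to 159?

Partition {1, …, 158} into 79 pairs: {1,158}, {2,157}, …, {79,80}.
Choosing 79 integers — say the integers 1 through 79 — takes one from each pair and avoids the property.
Choosing 80 forces two into the same pair by pigeonhole, and those sum to 159. So 80.

80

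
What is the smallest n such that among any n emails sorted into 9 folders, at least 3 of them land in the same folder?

There are 9 folders acting as pigeonholes.
With 9 × 2 = 18 emails we could place exactly 2 in each, with no class reaching 3.
One more forces some class to hold 3, so 18 + 1 = 19.

19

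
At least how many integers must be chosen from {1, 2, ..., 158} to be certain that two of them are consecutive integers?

80

Partition {1, …, 158} into 79 pairs: {1,2}, {3,4}, …, {157,158}.
Choosing 79 integers — say the 79 even numbers 2, 4, …, 158 — takes one from each pair and avoids the property.
Choosing 80 forces two into the same pair by pigeonhole, and those are consecutive. So 80.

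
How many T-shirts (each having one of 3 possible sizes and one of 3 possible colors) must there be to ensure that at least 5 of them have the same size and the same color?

There are 3 × 3 = 9 (size, color) combinations acting as pigeonholes.
With 9 × 4 = 36 T-shirts we could place exactly 4 in each, with no (size, color) pair reaching 5.
One more forces some (size, color) pair to hold 5, so 36 + 1 = 37.

37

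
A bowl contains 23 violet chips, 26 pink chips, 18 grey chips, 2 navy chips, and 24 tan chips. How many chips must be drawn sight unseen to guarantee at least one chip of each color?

92

The hardest color to obtain is navy: we could draw every other chip first — 93 − 2 = 91 chips — without a single navy one.
The next draw must be navy, so 91 + 1 = 92.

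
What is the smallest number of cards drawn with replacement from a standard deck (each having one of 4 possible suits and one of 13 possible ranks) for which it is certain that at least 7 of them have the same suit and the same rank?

313

There are 4 × 13 = 52 (suit, rank) combinations acting as pigeonholes.
With 52 × 6 = 312 cards drawn with replacement from a standard deck we could place exactly 6 in each, with no (suit, rank) pair reaching 7.
One more forces some (suit, rank) pair to hold 7, so 312 + 1 = 313.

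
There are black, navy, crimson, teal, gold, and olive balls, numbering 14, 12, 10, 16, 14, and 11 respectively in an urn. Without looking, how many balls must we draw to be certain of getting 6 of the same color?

The worst case takes 5 balls of each color without reaching 6 of any: 6 × 5 = 30.
The next ball must bring some color to 6, so 30 + 1 = 31.

31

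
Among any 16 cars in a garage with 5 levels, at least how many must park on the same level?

4

The 16 cars fall into 5 levels.
If each of the 5 levels held at most 3, the total would be at most 5 × 3 = 15 < 16, a contradiction.
So at least one holds ⌈16/5⌉ = 4.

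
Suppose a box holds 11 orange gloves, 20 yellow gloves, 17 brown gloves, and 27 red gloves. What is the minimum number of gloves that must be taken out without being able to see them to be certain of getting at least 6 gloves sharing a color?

21

The worst case takes 5 gloves of each color without reaching 6 of any: 4 × 5 = 20.
The next glove must bring some color to 6, so 20 + 1 = 21.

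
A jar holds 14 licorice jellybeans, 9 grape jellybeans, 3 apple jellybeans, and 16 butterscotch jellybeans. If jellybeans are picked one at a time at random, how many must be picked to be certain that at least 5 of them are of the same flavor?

Treat the 4 flavors as pigeonholes.
In the worst case we take at most 4 of each flavor, but all 3 apple (fewer than 4), giving 4 + 4 + 3 + 4 = 15.
One more jellybean then forces some flavor to 5, so 15 + 1 = 16.

16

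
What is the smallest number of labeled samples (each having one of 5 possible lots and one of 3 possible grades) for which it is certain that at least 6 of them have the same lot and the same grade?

There are 5 × 3 = 15 (lot, grade) combinations acting as pigeonholes.
With 15 × 5 = 75 labeled samples we could place exactly 5 in each, with no (lot, grade) pair reaching 6.
One more forces some (lot, grade) pair to hold 6, so 75 + 1 = 76.

76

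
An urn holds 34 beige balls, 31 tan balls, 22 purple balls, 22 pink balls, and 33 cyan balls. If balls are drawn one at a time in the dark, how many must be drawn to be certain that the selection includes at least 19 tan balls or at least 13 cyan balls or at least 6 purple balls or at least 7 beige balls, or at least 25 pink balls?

The worst case stops just short of every target: 6 beige, 18 tan, 5 purple, all 22 pink, 12 cyan — 6 + 18 + 5 + 22 + 12 = 63 balls.
One more ball must push some color to its target, so 63 + 1 = 64.

64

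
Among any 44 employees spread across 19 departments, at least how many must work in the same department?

3

If each of the 19 departments held at most 2, the total would be at most 19 × 2 = 38 < 44, a contradiction.
So at least one holds ⌈44/19⌉ = 3.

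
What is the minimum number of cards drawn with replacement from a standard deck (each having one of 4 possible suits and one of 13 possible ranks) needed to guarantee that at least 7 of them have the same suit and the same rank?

There are 4 × 13 = 52 (suit, rank) combinations acting as pigeonholes.
With 52 × 6 = 312 cards drawn with replacement from a standard deck we could place exactly 6 in each, with no (suit, rank) pair reaching 7.
One more forces some (suit, rank) pair to hold 7, so 312 + 1 = 313.

313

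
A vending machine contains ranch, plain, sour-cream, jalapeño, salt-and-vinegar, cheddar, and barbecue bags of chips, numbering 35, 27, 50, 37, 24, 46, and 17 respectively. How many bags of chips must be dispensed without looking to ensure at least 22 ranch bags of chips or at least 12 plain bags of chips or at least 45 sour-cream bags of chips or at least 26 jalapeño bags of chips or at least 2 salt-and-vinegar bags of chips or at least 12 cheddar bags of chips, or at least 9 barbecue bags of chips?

The worst case stops just short of every target: 21 ranch, 11 plain, 44 sour-cream, 25 jalapeño, 1 salt-and-vinegar, 11 cheddar, 8 barbecue — 21 + 11 + 44 + 25 + 1 + 11 + 8 = 121 bags of chips.
One more bag of chips must push some flavor to its target, so 121 + 1 = 122.

122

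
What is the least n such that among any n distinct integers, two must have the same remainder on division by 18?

Two integers differ by a multiple of 18 exactly when they share a remainder mod 18.
There are 18 residue classes mod 18, so 18 integers can all lie in distinct classes.
One more integer must repeat a residue, giving a difference divisible by 18. So n = 18 + 1 = 19.

19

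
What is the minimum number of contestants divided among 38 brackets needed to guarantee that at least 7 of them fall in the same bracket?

There are 38 brackets acting as pigeonholes.
With 38 × 6 = 228 contestants we could place exactly 6 in each, with no class reaching 7.
One more forces some class to hold 7, so 228 + 1 = 229.

229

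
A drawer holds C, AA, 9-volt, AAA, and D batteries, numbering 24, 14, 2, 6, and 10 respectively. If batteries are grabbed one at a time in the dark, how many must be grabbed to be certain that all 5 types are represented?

The hardest type to obtain is 9-volt: we could draw every other battery first — 56 − 2 = 54 batteries — without a single 9-volt one.
The next draw must be 9-volt, so 54 + 1 = 55.

55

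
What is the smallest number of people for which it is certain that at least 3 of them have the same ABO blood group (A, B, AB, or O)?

There are 4 ABO blood groups acting as pigeonholes.
With 4 × 2 = 8 people we could place exactly 2 in each, with no class reaching 3.
One more forces some class to hold 3, so 8 + 1 = 9.

9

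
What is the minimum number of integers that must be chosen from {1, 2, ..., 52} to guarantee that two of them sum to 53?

Partition {1, …, 52} into 26 pairs: {1,52}, {2,51}, …, {26,27}.
Choosing 26 integers — say the integers 1 through 26 — takes one from each pair and avoids the property.
Choosing 27 forces two into the same pair by pigeonhole, and those sum to 53. So 27.

27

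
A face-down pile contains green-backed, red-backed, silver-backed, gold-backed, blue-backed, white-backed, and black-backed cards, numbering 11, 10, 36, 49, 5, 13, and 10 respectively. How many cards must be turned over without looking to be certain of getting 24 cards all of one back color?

96

Treat the 7 back colors as pigeonholes.
In the worst case we take at most 23 of each back color, but all 11 green-backed, all 10 red-backed, all 5 blue-backed, all 13 white-backed, and all 10 black-backed (fewer than 23), giving 11 + 10 + 23 + 23 + 5 + 13 + 10 = 95.
One more card then forces some back color to 24, so 95 + 1 = 96.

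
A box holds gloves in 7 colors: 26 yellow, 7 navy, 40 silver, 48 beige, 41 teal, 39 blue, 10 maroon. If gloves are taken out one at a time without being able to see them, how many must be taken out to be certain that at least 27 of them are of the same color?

148

Treat the 7 colors as pigeonholes.
In the worst case we take at most 26 of each color, but all 7 navy and all 10 maroon (fewer than 26), giving 26 + 7 + 26 + 26 + 26 + 26 + 10 = 147.
One more glove then forces some color to 27, so 147 + 1 = 148.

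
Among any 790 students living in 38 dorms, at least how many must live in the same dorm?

21

The 790 students fall into 38 dorms.
If each of the 38 dorms held at most 20, the total would be at most 38 × 20 = 760 < 790, a contradiction.
So at least one holds ⌈790/38⌉ = 21.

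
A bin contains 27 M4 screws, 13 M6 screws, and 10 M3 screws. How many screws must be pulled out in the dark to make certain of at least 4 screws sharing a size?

10

The worst case takes 3 screws of each size without reaching 4 of any: 3 × 3 = 9.
The next screw must bring some size to 4, so 9 + 1 = 10.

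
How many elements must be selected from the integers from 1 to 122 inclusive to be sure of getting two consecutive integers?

Partition {1, …, 122} into 61 pairs: {1,2}, {3,4}, …, {121,122}.
Choosing 61 integers — say the 61 even numbers 2, 4, …, 122 — takes one from each pair and avoids the property.
Choosing 62 forces two into the same pair by pigeonhole, and those are consecutive. So 62.

62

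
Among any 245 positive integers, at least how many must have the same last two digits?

3

There are 100 possible two-digit endings, which serve as the pigeonholes.
If each of the 100 possible two-digit endings held at most 2, the total would be at most 100 × 2 = 200 < 245, a contradiction.
So at least one holds ⌈245/100⌉ = 3.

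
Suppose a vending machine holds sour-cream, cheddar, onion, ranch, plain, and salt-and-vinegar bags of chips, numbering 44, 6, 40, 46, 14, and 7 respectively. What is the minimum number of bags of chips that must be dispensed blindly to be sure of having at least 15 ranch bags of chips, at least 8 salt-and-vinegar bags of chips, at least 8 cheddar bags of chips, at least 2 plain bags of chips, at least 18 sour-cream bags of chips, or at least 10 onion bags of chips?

55

Each of the 6 flavors has its own threshold; avoid all of them simultaneously.
The worst case stops just short of every target: 17 sour-cream, all 6 cheddar, 9 onion, 14 ranch, 1 plain, 7 salt-and-vinegar — 17 + 6 + 9 + 14 + 1 + 7 = 54 bags of chips.
One more bag of chips must push some flavor to its target, so 54 + 1 = 55.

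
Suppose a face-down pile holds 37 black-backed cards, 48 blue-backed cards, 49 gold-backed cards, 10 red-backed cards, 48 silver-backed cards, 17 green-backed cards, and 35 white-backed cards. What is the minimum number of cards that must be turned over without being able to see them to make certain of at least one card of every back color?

235

The hardest back color to obtain is red-backed: we could draw every other card first — 244 − 10 = 234 cards — without a single red-backed one.
The next draw must be red-backed, so 234 + 1 = 235.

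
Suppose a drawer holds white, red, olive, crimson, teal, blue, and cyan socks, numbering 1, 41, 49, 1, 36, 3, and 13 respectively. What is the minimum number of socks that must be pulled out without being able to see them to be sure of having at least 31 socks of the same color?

Treat the 7 colors as pigeonholes.
In the worst case we take at most 30 of each color, but all 1 white, all 1 crimson, all 3 blue, and all 13 cyan (fewer than 30), giving 1 + 30 + 30 + 1 + 30 + 3 + 13 = 108.
One more sock then forces some color to 31, so 108 + 1 = 109.

109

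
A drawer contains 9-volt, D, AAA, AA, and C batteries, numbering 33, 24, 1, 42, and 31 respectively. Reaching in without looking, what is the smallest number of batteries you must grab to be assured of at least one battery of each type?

131

The hardest type to obtain is AAA: we could draw every other battery first — 131 − 1 = 130 batteries — without a single AAA one.
The next draw must be AAA, so 130 + 1 = 131.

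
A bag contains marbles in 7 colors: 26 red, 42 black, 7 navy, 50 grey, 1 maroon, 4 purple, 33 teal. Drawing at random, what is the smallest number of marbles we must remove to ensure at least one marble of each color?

The hardest color to obtain is maroon: we could draw every other marble first — 163 − 1 = 162 marbles — without a single maroon one.
The next draw must be maroon, so 162 + 1 = 163.

163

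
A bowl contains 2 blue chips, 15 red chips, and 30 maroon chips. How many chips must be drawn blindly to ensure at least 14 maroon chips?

31

To avoid maroon chips as long as possible, exhaust the other 2 colors first.
The worst case draws every non-maroon chip first: 2 + 15 = 17.
The next 14 draws are then forced to be maroon, giving 17 + 14 = 31.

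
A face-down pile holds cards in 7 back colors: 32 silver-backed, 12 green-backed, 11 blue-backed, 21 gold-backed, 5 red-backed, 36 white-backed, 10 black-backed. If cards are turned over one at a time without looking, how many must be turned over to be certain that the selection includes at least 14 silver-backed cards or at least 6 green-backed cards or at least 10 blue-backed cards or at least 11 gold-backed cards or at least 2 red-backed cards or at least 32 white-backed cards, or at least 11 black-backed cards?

80

Each of the 7 back colors has its own threshold; avoid all of them simultaneously.
The worst case stops just short of every target: 13 silver-backed, 5 green-backed, 9 blue-backed, 10 gold-backed, 1 red-backed, 31 white-backed, 10 black-backed — 13 + 5 + 9 + 10 + 1 + 31 + 10 = 79 cards.
One more card must push some back color to its target, so 79 + 1 = 80.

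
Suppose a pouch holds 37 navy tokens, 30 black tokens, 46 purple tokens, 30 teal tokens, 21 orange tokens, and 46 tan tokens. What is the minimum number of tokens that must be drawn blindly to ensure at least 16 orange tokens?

To avoid orange tokens as long as possible, exhaust the other 5 colors first.
The worst case draws every non-orange token first: 37 + 30 + 46 + 30 + 46 = 189.
The next 16 draws are then forced to be orange, giving 189 + 16 = 205.

205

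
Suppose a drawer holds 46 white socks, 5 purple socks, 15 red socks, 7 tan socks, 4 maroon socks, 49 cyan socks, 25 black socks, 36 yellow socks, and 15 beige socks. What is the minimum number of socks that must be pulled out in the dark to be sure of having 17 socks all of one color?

Treat the 9 colors as pigeonholes.
In the worst case we take at most 16 of each color, but all 5 purple, all 15 red, all 7 tan, all 4 maroon, and all 15 beige (fewer than 16), giving 16 + 5 + 15 + 7 + 4 + 16 + 16 + 16 + 15 = 110.
One more sock then forces some color to 17, so 110 + 1 = 111.

111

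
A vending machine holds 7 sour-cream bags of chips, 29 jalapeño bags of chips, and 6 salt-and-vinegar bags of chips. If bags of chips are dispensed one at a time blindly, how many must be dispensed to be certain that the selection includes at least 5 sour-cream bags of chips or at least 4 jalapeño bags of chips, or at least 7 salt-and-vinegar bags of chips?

The worst case stops just short of every target: 4 sour-cream, 3 jalapeño, 6 salt-and-vinegar — 4 + 3 + 6 = 13 bags of chips.
One more bag of chips must push some flavor to its target, so 13 + 1 = 14.

14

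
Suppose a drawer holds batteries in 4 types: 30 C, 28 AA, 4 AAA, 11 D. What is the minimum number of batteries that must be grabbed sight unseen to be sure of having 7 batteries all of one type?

Treat the 4 types as pigeonholes.
In the worst case we take at most 6 of each type, but all 4 AAA (fewer than 6), giving 6 + 6 + 4 + 6 = 22.
One more battery then forces some type to 7, so 22 + 1 = 23.

23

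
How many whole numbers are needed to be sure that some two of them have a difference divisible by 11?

Two integers differ by a multiple of 11 exactly when they share a remainder mod 11.
There are 11 residue classes mod 11, so 11 integers can all lie in distinct classes.
One more integer must repeat a residue, giving a difference divisible by 11. So n = 11 + 1 = 12.

12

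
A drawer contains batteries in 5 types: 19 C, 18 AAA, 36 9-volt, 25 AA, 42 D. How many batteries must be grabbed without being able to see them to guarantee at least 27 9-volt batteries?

To avoid 9-volt batteries as long as possible, exhaust the other 4 types first.
The worst case draws every non-9-volt battery first: 19 + 18 + 25 + 42 = 104.
The next 27 draws are then forced to be 9-volt, giving 104 + 27 = 131.

131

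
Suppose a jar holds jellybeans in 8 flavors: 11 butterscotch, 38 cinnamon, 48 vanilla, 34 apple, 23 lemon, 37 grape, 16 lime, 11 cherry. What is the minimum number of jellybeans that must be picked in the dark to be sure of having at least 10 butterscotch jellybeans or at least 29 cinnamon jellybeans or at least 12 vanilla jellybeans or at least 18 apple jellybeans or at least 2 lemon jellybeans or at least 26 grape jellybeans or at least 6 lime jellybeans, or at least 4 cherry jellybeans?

The worst case stops just short of every target: 9 butterscotch, 28 cinnamon, 11 vanilla, 17 apple, 1 lemon, 25 grape, 5 lime, 3 cherry — 9 + 28 + 11 + 17 + 1 + 25 + 5 + 3 = 99 jellybeans.
One more jellybean must push some flavor to its target, so 99 + 1 = 100.

100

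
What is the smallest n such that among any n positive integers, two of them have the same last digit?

11

There are 10 possible last digits acting as pigeonholes.
With 10 positive integers we could place one in each, avoiding any repeat.
One more forces some class to hold 2, so 10 + 1 = 11.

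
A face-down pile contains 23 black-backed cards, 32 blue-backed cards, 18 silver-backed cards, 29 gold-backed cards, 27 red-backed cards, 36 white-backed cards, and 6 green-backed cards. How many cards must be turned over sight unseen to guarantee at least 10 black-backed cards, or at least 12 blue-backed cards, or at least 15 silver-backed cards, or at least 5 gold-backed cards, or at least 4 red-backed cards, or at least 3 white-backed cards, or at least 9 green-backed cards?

The worst case stops just short of every target: 9 black-backed, 11 blue-backed, 14 silver-backed, 4 gold-backed, 3 red-backed, 2 white-backed, all 6 green-backed — 9 + 11 + 14 + 4 + 3 + 2 + 6 = 49 cards.
One more card must push some back color to its target, so 49 + 1 = 50.

50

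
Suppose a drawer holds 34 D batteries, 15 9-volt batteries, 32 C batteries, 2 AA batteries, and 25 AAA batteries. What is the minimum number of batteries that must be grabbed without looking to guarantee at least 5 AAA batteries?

The worst case draws every non-AAA battery first: 34 + 15 + 32 + 2 = 83.
The next 5 draws are then forced to be AAA, giving 83 + 5 = 88.

88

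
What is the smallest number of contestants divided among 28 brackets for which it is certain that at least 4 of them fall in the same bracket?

There are 28 brackets acting as pigeonholes.
With 28 × 3 = 84 contestants we could place exactly 3 in each, with no class reaching 4.
One more forces some class to hold 4, so 84 + 1 = 85.

85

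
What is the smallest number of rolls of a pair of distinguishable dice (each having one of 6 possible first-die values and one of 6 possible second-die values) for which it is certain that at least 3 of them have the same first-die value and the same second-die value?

There are 6 × 6 = 36 (first-die value, second-die value) combinations acting as pigeonholes.
With 36 × 2 = 72 rolls of a pair of distinguishable dice we could place exactly 2 in each, with no (first-die value, second-die value) pair reaching 3.
One more forces some (first-die value, second-die value) pair to hold 3, so 72 + 1 = 73.

73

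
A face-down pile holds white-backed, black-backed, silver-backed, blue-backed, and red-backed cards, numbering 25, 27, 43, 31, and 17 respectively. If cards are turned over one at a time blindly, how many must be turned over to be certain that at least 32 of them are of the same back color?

In the worst case we take at most 31 of each back color, but all 25 white-backed, all 27 black-backed, and all 17 red-backed (fewer than 31), giving 25 + 27 + 31 + 31 + 17 = 131.
One more card then forces some back color to 32, so 131 + 1 = 132.

132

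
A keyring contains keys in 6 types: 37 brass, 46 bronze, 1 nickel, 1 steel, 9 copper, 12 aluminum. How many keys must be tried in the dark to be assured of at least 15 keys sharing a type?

In the worst case we take at most 14 of each type, but all 1 nickel, all 1 steel, all 9 copper, and all 12 aluminum (fewer than 14), giving 14 + 14 + 1 + 1 + 9 + 12 = 51.
One more key then forces some type to 15, so 51 + 1 = 52.

52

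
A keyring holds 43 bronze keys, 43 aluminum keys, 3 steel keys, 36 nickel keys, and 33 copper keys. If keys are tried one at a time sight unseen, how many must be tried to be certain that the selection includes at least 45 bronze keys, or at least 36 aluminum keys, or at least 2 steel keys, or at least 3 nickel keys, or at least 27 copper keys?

108

The worst case stops just short of every target: all 43 bronze, 35 aluminum, 1 steel, 2 nickel, 26 copper — 43 + 35 + 1 + 2 + 26 = 107 keys.
One more key must push some type to its target, so 107 + 1 = 108.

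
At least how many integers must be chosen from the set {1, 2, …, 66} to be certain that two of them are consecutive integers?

34

Partition {1, …, 66} into 33 pairs: {1,2}, {3,4}, …, {65,66}.
Choosing 33 integers — say the 33 even numbers 2, 4, …, 66 — takes one from each pair and avoids the property.
Choosing 34 forces two into the same pair by pigeonhole, and those are consecutive. So 34.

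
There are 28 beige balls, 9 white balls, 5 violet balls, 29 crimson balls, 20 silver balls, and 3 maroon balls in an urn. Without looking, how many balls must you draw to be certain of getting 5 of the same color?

24

In the worst case we take at most 4 of each color, but all 3 maroon (fewer than 4), giving 4 + 4 + 4 + 4 + 4 + 3 = 23.
One more ball then forces some color to 5, so 23 + 1 = 24.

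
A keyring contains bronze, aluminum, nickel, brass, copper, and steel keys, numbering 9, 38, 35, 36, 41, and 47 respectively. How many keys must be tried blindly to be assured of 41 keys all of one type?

199

In the worst case we take at most 40 of each type, but all 9 bronze, all 38 aluminum, all 35 nickel, and all 36 brass (fewer than 40), giving 9 + 38 + 35 + 36 + 40 + 40 = 198.
One more key then forces some type to 41, so 198 + 1 = 199.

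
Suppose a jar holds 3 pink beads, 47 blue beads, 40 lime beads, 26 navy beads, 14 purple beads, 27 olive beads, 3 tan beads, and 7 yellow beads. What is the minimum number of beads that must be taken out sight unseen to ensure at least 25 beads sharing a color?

Treat the 8 colors as pigeonholes.
In the worst case we take at most 24 of each color, but all 3 pink, all 14 purple, all 3 tan, and all 7 yellow (fewer than 24), giving 3 + 24 + 24 + 24 + 14 + 24 + 3 + 7 = 123.
One more bead then forces some color to 25, so 123 + 1 = 124.

124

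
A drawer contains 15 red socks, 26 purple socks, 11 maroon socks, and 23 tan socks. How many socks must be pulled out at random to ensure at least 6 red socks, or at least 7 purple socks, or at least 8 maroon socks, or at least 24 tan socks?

42

Each of the 4 colors has its own threshold; avoid all of them simultaneously.
The worst case stops just short of every target: 5 red, 6 purple, 7 maroon, 23 tan — 5 + 6 + 7 + 23 = 41 socks.
One more sock must push some color to its target, so 41 + 1 = 42.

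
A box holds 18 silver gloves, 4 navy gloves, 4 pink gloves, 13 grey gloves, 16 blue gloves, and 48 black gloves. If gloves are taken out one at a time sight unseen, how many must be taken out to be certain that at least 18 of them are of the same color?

In the worst case we take at most 17 of each color, but all 4 navy, all 4 pink, all 13 grey, and all 16 blue (fewer than 17), giving 17 + 4 + 4 + 13 + 16 + 17 = 71.
One more glove then forces some color to 18, so 71 + 1 = 72.

72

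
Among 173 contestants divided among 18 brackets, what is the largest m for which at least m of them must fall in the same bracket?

10

The 173 contestants fall into 18 brackets.
If each of the 18 brackets held at most 9, the total would be at most 18 × 9 = 162 < 173, a contradiction.
So at least one holds ⌈173/18⌉ = 10.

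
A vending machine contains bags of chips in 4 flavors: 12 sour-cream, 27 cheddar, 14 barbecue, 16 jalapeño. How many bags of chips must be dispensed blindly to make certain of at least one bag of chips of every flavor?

The hardest flavor to obtain is sour-cream: we could draw every other bag of chips first — 69 − 12 = 57 bags of chips — without a single sour-cream one.
The next draw must be sour-cream, so 57 + 1 = 58.

58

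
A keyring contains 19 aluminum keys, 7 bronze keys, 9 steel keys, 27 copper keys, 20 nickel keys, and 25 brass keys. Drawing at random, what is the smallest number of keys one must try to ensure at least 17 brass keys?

99

The worst case draws every non-brass key first: 19 + 7 + 9 + 27 + 20 = 82.
The next 17 draws are then forced to be brass, giving 82 + 17 = 99.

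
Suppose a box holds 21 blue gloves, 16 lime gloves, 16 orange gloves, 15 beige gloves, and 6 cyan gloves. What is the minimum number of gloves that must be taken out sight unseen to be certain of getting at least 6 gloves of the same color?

26

The worst case takes 5 gloves of each color without reaching 6 of any: 5 × 5 = 25.
The next glove must bring some color to 6, so 25 + 1 = 26.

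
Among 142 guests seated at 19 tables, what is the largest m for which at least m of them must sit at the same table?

8

The 142 guests fall into 19 tables.
If each of the 19 tables held at most 7, the total would be at most 19 × 7 = 133 < 142, a contradiction.
So at least one holds ⌈142/19⌉ = 8.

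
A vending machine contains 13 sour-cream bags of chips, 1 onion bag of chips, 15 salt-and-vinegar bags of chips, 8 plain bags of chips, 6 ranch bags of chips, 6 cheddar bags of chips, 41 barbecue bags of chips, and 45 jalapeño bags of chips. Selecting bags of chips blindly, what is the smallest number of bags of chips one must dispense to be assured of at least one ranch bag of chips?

130

The worst case draws every non-ranch bag of chips first: 13 + 1 + 15 + 8 + 6 + 41 + 45 = 129.
The next draw is then forced to be ranch, giving 129 + 1 = 130.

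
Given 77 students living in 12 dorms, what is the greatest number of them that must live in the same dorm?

The 77 students fall into 12 dorms.
If each of the 12 dorms held at most 6, the total would be at most 12 × 6 = 72 < 77, a contradiction.
So at least one holds ⌈77/12⌉ = 7.

7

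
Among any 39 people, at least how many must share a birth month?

4

There are 12 months of the year, which serve as the pigeonholes.
If each of the 12 months of the year held at most 3, the total would be at most 12 × 3 = 36 < 39, a contradiction.
So at least one holds ⌈39/12⌉ = 4.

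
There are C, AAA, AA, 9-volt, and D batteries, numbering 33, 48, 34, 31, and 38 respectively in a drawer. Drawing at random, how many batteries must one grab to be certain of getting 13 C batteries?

164

The worst case draws every non-C battery first: 48 + 34 + 31 + 38 = 151.
The next 13 draws are then forced to be C, giving 151 + 13 = 164.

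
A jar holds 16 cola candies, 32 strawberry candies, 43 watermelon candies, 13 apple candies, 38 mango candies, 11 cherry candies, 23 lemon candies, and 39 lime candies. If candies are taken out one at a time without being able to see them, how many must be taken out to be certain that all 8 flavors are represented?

205

The hardest flavor to obtain is cherry: we could draw every other candy first — 215 − 11 = 204 candies — without a single cherry one.
The next draw must be cherry, so 204 + 1 = 205.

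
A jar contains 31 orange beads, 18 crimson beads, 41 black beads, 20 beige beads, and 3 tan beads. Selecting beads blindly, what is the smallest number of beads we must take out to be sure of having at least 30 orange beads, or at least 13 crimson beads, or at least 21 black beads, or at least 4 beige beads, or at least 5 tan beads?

68

Each of the 5 colors has its own threshold; avoid all of them simultaneously.
The worst case stops just short of every target: 29 orange, 12 crimson, 20 black, 3 beige, all 3 tan — 29 + 12 + 20 + 3 + 3 = 67 beads.
One more bead must push some color to its target, so 67 + 1 = 68.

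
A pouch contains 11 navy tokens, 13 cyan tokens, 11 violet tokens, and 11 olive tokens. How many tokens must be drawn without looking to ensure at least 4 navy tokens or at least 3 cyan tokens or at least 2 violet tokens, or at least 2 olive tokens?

The worst case stops just short of every target: 3 navy, 2 cyan, 1 violet, 1 olive — 3 + 2 + 1 + 1 = 7 tokens.
One more token must push some color to its target, so 7 + 1 = 8.

8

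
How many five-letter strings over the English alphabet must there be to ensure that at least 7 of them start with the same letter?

There are 26 possible first letters acting as pigeonholes.
With 26 × 6 = 156 five-letter strings over the English alphabet we could place exactly 6 in each, with no class reaching 7.
One more forces some class to hold 7, so 156 + 1 = 157.

157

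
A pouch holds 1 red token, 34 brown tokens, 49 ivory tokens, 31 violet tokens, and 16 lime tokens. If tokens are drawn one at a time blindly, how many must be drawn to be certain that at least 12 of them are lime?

127

To avoid lime tokens as long as possible, exhaust the other 4 colors first.
The worst case draws every non-lime token first: 1 + 34 + 49 + 31 = 115.
The next 12 draws are then forced to be lime, giving 115 + 12 = 127.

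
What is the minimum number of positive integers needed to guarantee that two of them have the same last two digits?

There are 100 possible two-digit endings acting as pigeonholes.
With 100 positive integers we could place one in each, avoiding any repeat.
One more forces some class to hold 2, so 100 + 1 = 101.

101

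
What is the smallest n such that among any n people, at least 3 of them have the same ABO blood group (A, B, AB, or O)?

There are 4 ABO blood groups acting as pigeonholes.
With 4 × 2 = 8 people we could place exactly 2 in each, with no class reaching 3.
One more forces some class to hold 3, so 8 + 1 = 9.

9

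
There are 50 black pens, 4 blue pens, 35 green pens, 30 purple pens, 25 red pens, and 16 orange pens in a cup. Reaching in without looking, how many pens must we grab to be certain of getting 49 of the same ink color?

159

In the worst case we take at most 48 of each ink color, but all 4 blue, all 35 green, all 30 purple, all 25 red, and all 16 orange (fewer than 48), giving 48 + 4 + 35 + 30 + 25 + 16 = 158.
One more pen then forces some ink color to 49, so 158 + 1 = 159.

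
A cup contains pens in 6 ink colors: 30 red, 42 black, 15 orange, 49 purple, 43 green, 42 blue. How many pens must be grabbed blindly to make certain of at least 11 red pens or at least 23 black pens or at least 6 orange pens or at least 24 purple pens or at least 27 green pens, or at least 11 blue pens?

97

The worst case stops just short of every target: 10 red, 22 black, 5 orange, 23 purple, 26 green, 10 blue — 10 + 22 + 5 + 23 + 26 + 10 = 96 pens.
One more pen must push some ink color to its target, so 96 + 1 = 97.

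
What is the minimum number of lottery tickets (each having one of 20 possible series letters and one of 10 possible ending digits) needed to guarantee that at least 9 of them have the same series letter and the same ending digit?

There are 20 × 10 = 200 (series letter, ending digit) combinations acting as pigeonholes.
With 200 × 8 = 1600 lottery tickets we could place exactly 8 in each, with no (series letter, ending digit) pair reaching 9.
One more forces some (series letter, ending digit) pair to hold 9, so 1600 + 1 = 1601.

1601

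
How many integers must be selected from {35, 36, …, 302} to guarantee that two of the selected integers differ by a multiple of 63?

64

Group the integers by remainder mod 63; there are 63 residue classes, each nonempty in this range.
Choosing one from each class (63 integers) avoids any shared remainder.
One more choice must repeat a class, so two differ by a multiple of 63. Hence 63 + 1 = 64.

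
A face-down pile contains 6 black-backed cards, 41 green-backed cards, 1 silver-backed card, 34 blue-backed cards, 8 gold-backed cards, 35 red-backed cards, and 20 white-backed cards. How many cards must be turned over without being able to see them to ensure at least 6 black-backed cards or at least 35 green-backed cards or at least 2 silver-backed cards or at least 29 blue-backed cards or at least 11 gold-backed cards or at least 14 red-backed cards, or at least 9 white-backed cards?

98

Each of the 7 back colors has its own threshold; avoid all of them simultaneously.
The worst case stops just short of every target: 5 black-backed, 34 green-backed, 1 silver-backed, 28 blue-backed, all 8 gold-backed, 13 red-backed, 8 white-backed — 5 + 34 + 1 + 28 + 8 + 13 + 8 = 97 cards.
One more card must push some back color to its target, so 97 + 1 = 98.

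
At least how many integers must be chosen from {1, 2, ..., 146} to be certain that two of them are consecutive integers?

74

Partition {1, …, 146} into 73 pairs: {1,2}, {3,4}, …, {145,146}.
Choosing 73 integers — say the 73 even numbers 2, 4, …, 146 — takes one from each pair and avoids the property.
Choosing 74 forces two into the same pair by pigeonhole, and those are consecutive. So 74.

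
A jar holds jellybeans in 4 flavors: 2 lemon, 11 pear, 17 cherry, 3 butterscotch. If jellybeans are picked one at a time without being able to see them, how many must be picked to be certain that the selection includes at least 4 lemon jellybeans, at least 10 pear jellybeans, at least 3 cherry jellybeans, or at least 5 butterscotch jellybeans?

Each of the 4 flavors has its own threshold; avoid all of them simultaneously.
The worst case stops just short of every target: all 2 lemon, 9 pear, 2 cherry, all 3 butterscotch — 2 + 9 + 2 + 3 = 16 jellybeans.
One more jellybean must push some flavor to its target, so 16 + 1 = 17.

17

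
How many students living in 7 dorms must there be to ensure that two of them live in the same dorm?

8

There are 7 dorms acting as pigeonholes.
With 7 students we could place one in each, avoiding any repeat.
One more forces some class to hold 2, so 7 + 1 = 8.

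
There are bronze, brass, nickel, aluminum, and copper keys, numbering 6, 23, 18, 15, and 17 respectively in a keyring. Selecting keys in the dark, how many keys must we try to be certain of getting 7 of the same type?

Treat the 5 types as pigeonholes.
The worst case takes 6 keys of each type without reaching 7 of any: 5 × 6 = 30.
The next key must bring some type to 7, so 30 + 1 = 31.

31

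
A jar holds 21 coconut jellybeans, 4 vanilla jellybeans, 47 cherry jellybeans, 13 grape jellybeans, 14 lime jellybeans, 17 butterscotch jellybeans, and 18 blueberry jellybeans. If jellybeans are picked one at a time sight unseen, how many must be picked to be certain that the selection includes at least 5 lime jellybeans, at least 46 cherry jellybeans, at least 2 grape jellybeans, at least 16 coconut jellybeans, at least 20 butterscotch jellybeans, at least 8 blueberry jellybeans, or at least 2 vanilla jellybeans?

91

The worst case stops just short of every target: 15 coconut, 1 vanilla, 45 cherry, 1 grape, 4 lime, all 17 butterscotch, 7 blueberry — 15 + 1 + 45 + 1 + 4 + 17 + 7 = 90 jellybeans.
One more jellybean must push some flavor to its target, so 90 + 1 = 91.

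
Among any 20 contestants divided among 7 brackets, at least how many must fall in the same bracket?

The 20 contestants fall into 7 brackets.
If each of the 7 brackets held at most 2, the total would be at most 7 × 2 = 14 < 20, a contradiction.
So at least one holds ⌈20/7⌉ = 3.

3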